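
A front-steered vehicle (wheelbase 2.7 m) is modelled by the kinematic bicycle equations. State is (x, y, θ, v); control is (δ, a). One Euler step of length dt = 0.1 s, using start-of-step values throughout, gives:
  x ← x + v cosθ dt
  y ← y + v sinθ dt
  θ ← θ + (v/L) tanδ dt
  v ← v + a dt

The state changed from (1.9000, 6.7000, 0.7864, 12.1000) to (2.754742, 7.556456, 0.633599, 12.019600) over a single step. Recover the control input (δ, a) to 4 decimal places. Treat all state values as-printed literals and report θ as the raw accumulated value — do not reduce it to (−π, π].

a = (v'−v)/dt = (-0.080400)/0.1 = -0.8040
Δθ = θ'−θ = -0.152801;  (v·dt/L) = 12.1000·0.1/2.7 = 0.448148
tan δ = Δθ·L/(v·dt) = -0.340961  →  δ = -0.3286

δ = -0.3286, a = -0.8040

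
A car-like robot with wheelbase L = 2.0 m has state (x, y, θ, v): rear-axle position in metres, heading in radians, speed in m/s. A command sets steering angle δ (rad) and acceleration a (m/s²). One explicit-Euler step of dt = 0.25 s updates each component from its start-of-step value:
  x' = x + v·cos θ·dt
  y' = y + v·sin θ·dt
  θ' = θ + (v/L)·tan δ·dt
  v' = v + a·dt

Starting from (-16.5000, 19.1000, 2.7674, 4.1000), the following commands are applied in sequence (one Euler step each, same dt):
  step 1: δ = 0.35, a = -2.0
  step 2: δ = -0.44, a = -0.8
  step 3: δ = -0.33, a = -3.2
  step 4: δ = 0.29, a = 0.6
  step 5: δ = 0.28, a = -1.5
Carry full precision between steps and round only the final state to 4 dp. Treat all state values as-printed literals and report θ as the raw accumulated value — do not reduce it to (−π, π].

(-20.2974, 20.6065, 2.7929, 2.3750)

after step 1 (δ=0.35, a=-2.0): (-17.454073, 19.474659, 2.954477, 3.600000)
after step 2 (δ=-0.44, a=-0.8): (-18.338364, 19.642082, 2.742626, 3.400000)
after step 3 (δ=-0.33, a=-3.2): (-19.121607, 19.972279, 2.597053, 2.600000)
after step 4 (δ=0.29, a=0.6): (-19.677595, 20.308995, 2.694037, 2.750000)
after step 5 (δ=0.28, a=-1.5): (-20.297381, 20.606519, 2.792884, 2.375000)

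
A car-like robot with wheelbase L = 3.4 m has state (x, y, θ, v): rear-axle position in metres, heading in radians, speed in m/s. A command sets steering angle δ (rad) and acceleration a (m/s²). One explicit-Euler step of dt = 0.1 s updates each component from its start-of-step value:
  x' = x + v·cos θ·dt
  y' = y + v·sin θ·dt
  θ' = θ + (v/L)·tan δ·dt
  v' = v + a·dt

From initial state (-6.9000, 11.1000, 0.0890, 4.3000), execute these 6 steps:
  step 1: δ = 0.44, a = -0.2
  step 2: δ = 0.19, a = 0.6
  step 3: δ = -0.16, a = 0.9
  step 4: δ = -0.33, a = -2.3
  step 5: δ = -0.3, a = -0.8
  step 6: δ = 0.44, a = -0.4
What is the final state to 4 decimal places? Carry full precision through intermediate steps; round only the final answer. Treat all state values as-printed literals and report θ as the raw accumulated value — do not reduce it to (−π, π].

after step 1 (δ=0.44, a=-0.2): (-6.471702, 11.138219, 0.148540, 4.280000)
after step 2 (δ=0.19, a=0.6): (-6.048415, 11.201561, 0.172750, 4.340000)
after step 3 (δ=-0.16, a=0.9): (-5.620875, 11.276162, 0.152150, 4.430000)
after step 4 (δ=-0.33, a=-2.3): (-5.182992, 11.343305, 0.107521, 4.200000)
after step 5 (δ=-0.3, a=-0.8): (-4.765418, 11.388377, 0.069309, 4.120000)
after step 6 (δ=0.44, a=-0.4): (-4.354407, 11.416909, 0.126356, 4.080000)

(-4.3544, 11.4169, 0.1264, 4.0800)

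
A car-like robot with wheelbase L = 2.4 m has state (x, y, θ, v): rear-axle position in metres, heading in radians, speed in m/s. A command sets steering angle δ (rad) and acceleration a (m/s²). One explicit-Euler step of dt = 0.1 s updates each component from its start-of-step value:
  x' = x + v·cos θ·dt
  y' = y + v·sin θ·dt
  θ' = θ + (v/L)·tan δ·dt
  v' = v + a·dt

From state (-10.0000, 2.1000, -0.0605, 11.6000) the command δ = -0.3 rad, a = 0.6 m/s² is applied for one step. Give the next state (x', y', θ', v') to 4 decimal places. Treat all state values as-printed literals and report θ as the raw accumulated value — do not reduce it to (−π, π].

(-8.8421, 2.0299, -0.2100, 11.6600)

x' = -10.0000 + 11.6000·cos(-0.0605)·0.1 = -8.8421
y' = 2.1000 + 11.6000·sin(-0.0605)·0.1 = 2.0299
θ' = -0.0605 + (11.6000/2.4)·tan(-0.3)·0.1 = -0.2100
v' = 11.6000 + 0.6000·0.1 = 11.6600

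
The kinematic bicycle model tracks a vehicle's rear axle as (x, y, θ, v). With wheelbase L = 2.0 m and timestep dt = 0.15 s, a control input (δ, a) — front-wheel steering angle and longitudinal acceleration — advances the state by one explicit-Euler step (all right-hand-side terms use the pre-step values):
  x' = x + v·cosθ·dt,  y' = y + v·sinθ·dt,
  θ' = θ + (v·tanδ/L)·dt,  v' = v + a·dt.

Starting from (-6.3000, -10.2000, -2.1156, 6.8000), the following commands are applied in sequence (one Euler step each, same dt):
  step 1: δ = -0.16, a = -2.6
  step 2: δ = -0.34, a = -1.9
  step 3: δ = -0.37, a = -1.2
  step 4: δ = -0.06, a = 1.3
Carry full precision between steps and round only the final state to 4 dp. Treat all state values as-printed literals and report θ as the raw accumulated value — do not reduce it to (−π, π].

(-8.7884, -12.9930, -2.5729, 6.1400)

after step 1 (δ=-0.16, a=-2.6): (-6.828615, -11.072334, -2.197904, 6.410000)
after step 2 (δ=-0.34, a=-1.9): (-7.392828, -11.850887, -2.367963, 6.125000)
after step 3 (δ=-0.37, a=-1.2): (-8.050082, -12.492852, -2.546137, 5.945000)
after step 4 (δ=-0.06, a=1.3): (-8.788356, -12.993022, -2.572922, 6.140000)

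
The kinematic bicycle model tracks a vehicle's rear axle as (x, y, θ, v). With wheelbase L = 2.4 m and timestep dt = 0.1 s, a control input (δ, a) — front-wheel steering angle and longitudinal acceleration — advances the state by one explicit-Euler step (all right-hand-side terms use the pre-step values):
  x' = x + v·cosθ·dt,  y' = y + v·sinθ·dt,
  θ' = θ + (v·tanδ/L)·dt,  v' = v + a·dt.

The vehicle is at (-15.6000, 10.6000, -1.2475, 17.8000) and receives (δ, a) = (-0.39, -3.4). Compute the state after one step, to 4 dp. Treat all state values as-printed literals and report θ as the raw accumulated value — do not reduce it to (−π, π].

x' = -15.6000 + 17.8000·cos(-1.2475)·0.1 = -15.0345
y' = 10.6000 + 17.8000·sin(-1.2475)·0.1 = 8.9122
θ' = -1.2475 + (17.8000/2.4)·tan(-0.39)·0.1 = -1.5524
v' = 17.8000 − 3.4000·0.1 = 17.4600

(-15.0345, 8.9122, -1.5524, 17.4600)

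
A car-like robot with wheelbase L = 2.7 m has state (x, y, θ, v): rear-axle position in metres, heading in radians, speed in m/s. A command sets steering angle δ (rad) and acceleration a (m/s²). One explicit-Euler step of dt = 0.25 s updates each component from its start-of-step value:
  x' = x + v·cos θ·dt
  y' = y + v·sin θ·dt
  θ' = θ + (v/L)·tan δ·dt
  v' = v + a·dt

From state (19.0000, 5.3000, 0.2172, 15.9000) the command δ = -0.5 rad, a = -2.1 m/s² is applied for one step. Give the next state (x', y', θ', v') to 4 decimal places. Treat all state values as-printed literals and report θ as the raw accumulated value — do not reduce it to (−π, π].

x' = 19.0000 + 15.9000·cos(0.2172)·0.25 = 22.8816
y' = 5.3000 + 15.9000·sin(0.2172)·0.25 = 6.1566
θ' = 0.2172 + (15.9000/2.7)·tan(-0.5)·0.25 = -0.5871
v' = 15.9000 − 2.1000·0.25 = 15.3750

(22.8816, 6.1566, -0.5871, 15.3750)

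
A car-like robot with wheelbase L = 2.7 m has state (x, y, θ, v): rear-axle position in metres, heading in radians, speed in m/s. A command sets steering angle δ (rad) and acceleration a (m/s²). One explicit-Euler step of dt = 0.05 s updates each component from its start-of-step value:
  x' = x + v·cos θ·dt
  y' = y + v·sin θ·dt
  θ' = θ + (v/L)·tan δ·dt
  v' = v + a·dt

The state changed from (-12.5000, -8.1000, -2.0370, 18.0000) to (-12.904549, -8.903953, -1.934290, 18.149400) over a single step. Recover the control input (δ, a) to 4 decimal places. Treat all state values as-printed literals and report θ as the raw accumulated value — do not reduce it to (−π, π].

δ = 0.2989, a = 2.9880

a = (v'−v)/dt = (0.149400)/0.05 = 2.9880
Δθ = θ'−θ = 0.102710;  (v·dt/L) = 18.0000·0.05/2.7 = 0.333333
tan δ = Δθ·L/(v·dt) = 0.308130  →  δ = 0.2989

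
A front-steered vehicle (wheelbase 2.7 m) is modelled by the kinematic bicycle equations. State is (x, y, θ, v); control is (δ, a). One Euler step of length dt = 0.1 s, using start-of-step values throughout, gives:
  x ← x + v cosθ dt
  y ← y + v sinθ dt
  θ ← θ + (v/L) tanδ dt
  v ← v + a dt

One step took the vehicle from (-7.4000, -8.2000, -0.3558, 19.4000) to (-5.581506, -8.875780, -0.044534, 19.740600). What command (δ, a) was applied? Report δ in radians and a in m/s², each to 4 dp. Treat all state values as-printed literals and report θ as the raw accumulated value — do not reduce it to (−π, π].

δ = 0.4088, a = 3.4060

a = (v'−v)/dt = (0.340600)/0.1 = 3.4060
Δθ = θ'−θ = 0.311266;  (v·dt/L) = 19.4000·0.1/2.7 = 0.718519
tan δ = Δθ·L/(v·dt) = 0.433205  →  δ = 0.4088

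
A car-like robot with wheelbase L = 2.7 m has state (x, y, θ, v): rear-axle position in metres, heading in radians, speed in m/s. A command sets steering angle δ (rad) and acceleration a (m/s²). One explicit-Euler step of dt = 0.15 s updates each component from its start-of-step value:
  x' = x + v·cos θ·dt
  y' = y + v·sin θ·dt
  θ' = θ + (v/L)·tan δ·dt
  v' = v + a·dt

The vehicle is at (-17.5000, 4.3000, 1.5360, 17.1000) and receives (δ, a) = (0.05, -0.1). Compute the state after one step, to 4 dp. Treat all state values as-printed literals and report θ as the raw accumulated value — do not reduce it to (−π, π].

(-17.4108, 6.8634, 1.5835, 17.0850)

x' = -17.5000 + 17.1000·cos(1.5360)·0.15 = -17.4108
y' = 4.3000 + 17.1000·sin(1.5360)·0.15 = 6.8634
θ' = 1.5360 + (17.1000/2.7)·tan(0.05)·0.15 = 1.5835
v' = 17.1000 − 0.1000·0.15 = 17.0850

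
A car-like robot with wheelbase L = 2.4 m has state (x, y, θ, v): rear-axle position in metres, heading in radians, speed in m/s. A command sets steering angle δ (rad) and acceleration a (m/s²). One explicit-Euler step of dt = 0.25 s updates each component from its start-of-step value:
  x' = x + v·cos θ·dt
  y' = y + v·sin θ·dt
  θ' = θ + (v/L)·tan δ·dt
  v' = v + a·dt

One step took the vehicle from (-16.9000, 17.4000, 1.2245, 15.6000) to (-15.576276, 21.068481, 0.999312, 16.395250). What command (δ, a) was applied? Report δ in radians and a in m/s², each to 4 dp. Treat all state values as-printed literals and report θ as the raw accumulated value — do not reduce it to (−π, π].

δ = -0.1377, a = 3.1810

a = (v'−v)/dt = (0.795250)/0.25 = 3.1810
Δθ = θ'−θ = -0.225188;  (v·dt/L) = 15.6000·0.25/2.4 = 1.625000
tan δ = Δθ·L/(v·dt) = -0.138577  →  δ = -0.1377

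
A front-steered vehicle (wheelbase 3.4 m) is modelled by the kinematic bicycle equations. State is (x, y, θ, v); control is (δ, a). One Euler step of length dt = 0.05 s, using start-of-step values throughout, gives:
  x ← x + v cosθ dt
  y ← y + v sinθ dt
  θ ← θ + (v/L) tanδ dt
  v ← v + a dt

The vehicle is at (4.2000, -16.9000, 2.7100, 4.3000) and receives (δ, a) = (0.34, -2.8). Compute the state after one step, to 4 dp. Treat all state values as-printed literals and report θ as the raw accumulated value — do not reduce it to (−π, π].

(4.0047, -16.8101, 2.7324, 4.1600)

x' = 4.2000 + 4.3000·cos(2.7100)·0.05 = 4.0047
y' = -16.9000 + 4.3000·sin(2.7100)·0.05 = -16.8101
θ' = 2.7100 + (4.3000/3.4)·tan(0.34)·0.05 = 2.7324
v' = 4.3000 − 2.8000·0.05 = 4.1600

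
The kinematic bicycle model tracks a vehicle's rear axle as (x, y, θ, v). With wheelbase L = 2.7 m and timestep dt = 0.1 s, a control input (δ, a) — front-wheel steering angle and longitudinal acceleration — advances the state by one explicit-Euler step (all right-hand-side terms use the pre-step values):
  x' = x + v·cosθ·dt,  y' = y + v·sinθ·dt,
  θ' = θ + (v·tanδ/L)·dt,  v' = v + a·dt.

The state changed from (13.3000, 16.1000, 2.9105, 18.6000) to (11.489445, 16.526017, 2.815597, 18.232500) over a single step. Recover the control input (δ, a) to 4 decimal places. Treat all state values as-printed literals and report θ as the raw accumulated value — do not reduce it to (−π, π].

a = (v'−v)/dt = (-0.367500)/0.1 = -3.6750
Δθ = θ'−θ = -0.094903;  (v·dt/L) = 18.6000·0.1/2.7 = 0.688889
tan δ = Δθ·L/(v·dt) = -0.137762  →  δ = -0.1369

δ = -0.1369, a = -3.6750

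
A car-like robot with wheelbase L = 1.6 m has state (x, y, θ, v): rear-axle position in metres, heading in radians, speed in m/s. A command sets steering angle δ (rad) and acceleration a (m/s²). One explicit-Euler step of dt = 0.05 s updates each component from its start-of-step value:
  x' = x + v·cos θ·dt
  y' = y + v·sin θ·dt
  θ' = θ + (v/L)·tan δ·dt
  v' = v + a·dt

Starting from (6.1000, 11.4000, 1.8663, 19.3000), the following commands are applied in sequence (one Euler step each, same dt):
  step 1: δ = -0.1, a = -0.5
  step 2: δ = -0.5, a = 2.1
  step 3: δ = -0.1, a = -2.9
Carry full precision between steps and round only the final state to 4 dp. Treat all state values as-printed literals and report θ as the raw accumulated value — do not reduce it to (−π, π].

(5.6856, 14.2252, 1.4160, 19.2350)

after step 1 (δ=-0.1, a=-0.5): (5.818971, 12.323173, 1.805786, 19.275000)
after step 2 (δ=-0.5, a=2.1): (5.594579, 13.260436, 1.476724, 19.380000)
after step 3 (δ=-0.1, a=-2.9): (5.685601, 14.225151, 1.415959, 19.235000)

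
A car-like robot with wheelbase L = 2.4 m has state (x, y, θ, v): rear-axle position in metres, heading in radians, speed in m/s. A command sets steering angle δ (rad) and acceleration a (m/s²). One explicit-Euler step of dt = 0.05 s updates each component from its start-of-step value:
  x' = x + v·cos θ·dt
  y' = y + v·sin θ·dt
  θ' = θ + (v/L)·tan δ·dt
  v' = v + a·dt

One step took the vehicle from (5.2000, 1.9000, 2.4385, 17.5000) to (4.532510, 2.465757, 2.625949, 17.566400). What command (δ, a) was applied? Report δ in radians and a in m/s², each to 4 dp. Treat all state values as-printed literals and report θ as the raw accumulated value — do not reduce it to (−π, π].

δ = 0.4749, a = 1.3280

a = (v'−v)/dt = (0.066400)/0.05 = 1.3280
Δθ = θ'−θ = 0.187449;  (v·dt/L) = 17.5000·0.05/2.4 = 0.364583
tan δ = Δθ·L/(v·dt) = 0.514146  →  δ = 0.4749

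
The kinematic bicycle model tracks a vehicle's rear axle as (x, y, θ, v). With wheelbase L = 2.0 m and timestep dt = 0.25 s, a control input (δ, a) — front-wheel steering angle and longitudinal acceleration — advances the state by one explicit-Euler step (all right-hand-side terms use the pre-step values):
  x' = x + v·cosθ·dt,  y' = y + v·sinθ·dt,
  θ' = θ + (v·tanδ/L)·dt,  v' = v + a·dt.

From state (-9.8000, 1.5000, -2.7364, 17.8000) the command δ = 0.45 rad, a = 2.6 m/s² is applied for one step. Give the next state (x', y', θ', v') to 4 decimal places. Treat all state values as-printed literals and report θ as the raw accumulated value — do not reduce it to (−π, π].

(-13.8897, -0.2542, -1.6616, 18.4500)

x' = -9.8000 + 17.8000·cos(-2.7364)·0.25 = -13.8897
y' = 1.5000 + 17.8000·sin(-2.7364)·0.25 = -0.2542
θ' = -2.7364 + (17.8000/2.0)·tan(0.45)·0.25 = -1.6616
v' = 17.8000 + 2.6000·0.25 = 18.4500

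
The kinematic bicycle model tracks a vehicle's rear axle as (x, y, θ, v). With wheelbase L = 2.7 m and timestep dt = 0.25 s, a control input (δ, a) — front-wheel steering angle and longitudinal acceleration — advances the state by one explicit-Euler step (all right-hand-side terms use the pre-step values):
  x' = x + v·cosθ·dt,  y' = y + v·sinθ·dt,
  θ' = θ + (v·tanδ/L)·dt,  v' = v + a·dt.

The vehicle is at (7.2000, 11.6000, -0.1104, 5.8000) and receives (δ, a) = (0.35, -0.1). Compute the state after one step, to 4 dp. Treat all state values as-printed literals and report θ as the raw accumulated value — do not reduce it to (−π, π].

(8.6412, 11.4402, 0.0856, 5.7750)

x' = 7.2000 + 5.8000·cos(-0.1104)·0.25 = 8.6412
y' = 11.6000 + 5.8000·sin(-0.1104)·0.25 = 11.4402
θ' = -0.1104 + (5.8000/2.7)·tan(0.35)·0.25 = 0.0856
v' = 5.8000 − 0.1000·0.25 = 5.7750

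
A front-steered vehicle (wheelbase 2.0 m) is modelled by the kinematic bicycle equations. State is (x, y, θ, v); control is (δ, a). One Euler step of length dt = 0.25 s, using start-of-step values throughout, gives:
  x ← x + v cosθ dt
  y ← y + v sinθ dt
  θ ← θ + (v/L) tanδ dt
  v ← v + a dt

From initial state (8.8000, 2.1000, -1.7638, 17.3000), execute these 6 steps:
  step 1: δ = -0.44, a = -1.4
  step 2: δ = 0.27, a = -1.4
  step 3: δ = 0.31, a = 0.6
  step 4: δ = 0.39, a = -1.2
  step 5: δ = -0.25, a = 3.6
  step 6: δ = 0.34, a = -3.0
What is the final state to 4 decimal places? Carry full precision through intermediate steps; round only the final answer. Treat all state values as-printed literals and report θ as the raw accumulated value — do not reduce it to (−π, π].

after step 1 (δ=-0.44, a=-1.4): (7.970432, -2.144696, -2.781863, 16.950000)
after step 2 (δ=0.27, a=-1.4): (4.004166, -3.636386, -2.195482, 16.600000)
after step 3 (δ=0.31, a=0.6): (1.577072, -7.002647, -1.530802, 16.750000)
after step 4 (δ=0.39, a=-1.2): (1.744503, -11.186798, -0.670156, 16.450000)
after step 5 (δ=-0.25, a=3.6): (4.967572, -13.741105, -1.195203, 17.350000)
after step 6 (δ=0.34, a=-3.0): (6.558675, -17.776238, -0.428036, 16.600000)

(6.5587, -17.7762, -0.4280, 16.6000)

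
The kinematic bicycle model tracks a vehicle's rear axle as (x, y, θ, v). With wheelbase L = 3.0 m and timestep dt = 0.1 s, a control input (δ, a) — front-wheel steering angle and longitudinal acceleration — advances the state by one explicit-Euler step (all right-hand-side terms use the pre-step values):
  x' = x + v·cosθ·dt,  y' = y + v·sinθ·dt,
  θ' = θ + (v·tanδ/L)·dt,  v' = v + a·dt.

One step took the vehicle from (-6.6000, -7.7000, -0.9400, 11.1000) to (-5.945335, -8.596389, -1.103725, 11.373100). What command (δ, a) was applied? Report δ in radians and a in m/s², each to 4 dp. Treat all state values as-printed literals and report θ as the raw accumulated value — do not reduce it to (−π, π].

δ = -0.4166, a = 2.7310

a = (v'−v)/dt = (0.273100)/0.1 = 2.7310
Δθ = θ'−θ = -0.163725;  (v·dt/L) = 11.1000·0.1/3.0 = 0.370000
tan δ = Δθ·L/(v·dt) = -0.442500  →  δ = -0.4166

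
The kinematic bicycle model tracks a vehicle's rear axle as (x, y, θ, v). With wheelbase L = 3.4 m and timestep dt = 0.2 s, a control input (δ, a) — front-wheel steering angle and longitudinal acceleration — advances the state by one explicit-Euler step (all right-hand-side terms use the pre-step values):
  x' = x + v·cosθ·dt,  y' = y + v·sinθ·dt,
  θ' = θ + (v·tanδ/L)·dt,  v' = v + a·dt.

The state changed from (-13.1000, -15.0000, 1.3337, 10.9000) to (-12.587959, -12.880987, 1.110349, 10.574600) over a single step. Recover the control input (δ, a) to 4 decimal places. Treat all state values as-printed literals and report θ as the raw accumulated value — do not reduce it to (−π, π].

δ = -0.3352, a = -1.6270

a = (v'−v)/dt = (-0.325400)/0.2 = -1.6270
Δθ = θ'−θ = -0.223351;  (v·dt/L) = 10.9000·0.2/3.4 = 0.641176
tan δ = Δθ·L/(v·dt) = -0.348346  →  δ = -0.3352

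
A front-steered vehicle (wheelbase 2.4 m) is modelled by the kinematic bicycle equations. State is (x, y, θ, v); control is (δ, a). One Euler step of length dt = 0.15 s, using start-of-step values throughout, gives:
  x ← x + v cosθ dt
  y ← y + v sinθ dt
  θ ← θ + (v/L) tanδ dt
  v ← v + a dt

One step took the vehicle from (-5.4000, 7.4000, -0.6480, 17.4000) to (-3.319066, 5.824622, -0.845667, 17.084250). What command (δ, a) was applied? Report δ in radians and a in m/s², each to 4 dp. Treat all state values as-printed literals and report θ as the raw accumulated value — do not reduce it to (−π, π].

a = (v'−v)/dt = (-0.315750)/0.15 = -2.1050
Δθ = θ'−θ = -0.197667;  (v·dt/L) = 17.4000·0.15/2.4 = 1.087500
tan δ = Δθ·L/(v·dt) = -0.181763  →  δ = -0.1798

δ = -0.1798, a = -2.1050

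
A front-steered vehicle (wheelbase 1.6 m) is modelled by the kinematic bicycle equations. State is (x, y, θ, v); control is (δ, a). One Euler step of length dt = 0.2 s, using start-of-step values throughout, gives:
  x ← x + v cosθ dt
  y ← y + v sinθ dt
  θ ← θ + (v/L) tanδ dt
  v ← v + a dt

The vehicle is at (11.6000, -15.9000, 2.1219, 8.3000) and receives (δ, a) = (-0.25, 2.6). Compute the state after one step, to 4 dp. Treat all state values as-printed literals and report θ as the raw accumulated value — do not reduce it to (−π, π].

x' = 11.6000 + 8.3000·cos(2.1219)·0.2 = 10.7308
y' = -15.9000 + 8.3000·sin(2.1219)·0.2 = -14.4858
θ' = 2.1219 + (8.3000/1.6)·tan(-0.25)·0.2 = 1.8570
v' = 8.3000 + 2.6000·0.2 = 8.8200

(10.7308, -14.4858, 1.8570, 8.8200)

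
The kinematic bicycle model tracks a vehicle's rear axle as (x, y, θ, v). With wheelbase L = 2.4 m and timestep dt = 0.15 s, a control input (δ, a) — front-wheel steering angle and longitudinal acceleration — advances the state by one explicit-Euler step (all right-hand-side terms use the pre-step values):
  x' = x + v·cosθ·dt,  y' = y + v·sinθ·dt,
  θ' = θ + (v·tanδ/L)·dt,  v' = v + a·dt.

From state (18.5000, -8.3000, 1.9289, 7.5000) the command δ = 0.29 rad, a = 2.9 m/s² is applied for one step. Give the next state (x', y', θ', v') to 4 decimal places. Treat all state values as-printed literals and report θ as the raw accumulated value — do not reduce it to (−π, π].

x' = 18.5000 + 7.5000·cos(1.9289)·0.15 = 18.1057
y' = -8.3000 + 7.5000·sin(1.9289)·0.15 = -7.2464
θ' = 1.9289 + (7.5000/2.4)·tan(0.29)·0.15 = 2.0688
v' = 7.5000 + 2.9000·0.15 = 7.9350

(18.1057, -7.2464, 2.0688, 7.9350)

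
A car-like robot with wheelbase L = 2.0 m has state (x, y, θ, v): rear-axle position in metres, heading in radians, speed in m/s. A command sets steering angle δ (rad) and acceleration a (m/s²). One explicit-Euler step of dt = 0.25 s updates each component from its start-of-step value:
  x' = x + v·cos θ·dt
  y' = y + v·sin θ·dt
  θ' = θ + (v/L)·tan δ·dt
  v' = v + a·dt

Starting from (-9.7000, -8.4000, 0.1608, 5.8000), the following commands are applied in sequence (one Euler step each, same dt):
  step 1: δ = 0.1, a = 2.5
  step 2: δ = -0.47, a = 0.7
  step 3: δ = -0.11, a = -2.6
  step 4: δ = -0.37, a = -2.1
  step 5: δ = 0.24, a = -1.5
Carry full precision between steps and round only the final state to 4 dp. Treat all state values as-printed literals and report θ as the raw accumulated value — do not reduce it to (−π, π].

(-2.4923, -9.1863, -0.3881, 5.0500)

after step 1 (δ=0.1, a=2.5): (-8.268706, -8.167843, 0.233543, 6.425000)
after step 2 (δ=-0.47, a=0.7): (-6.706061, -7.796116, -0.174417, 6.600000)
after step 3 (δ=-0.11, a=-2.6): (-5.081095, -8.082448, -0.265535, 5.950000)
after step 4 (δ=-0.37, a=-2.1): (-3.645729, -8.472807, -0.554009, 5.425000)
after step 5 (δ=0.24, a=-1.5): (-2.492343, -9.186330, -0.388060, 5.050000)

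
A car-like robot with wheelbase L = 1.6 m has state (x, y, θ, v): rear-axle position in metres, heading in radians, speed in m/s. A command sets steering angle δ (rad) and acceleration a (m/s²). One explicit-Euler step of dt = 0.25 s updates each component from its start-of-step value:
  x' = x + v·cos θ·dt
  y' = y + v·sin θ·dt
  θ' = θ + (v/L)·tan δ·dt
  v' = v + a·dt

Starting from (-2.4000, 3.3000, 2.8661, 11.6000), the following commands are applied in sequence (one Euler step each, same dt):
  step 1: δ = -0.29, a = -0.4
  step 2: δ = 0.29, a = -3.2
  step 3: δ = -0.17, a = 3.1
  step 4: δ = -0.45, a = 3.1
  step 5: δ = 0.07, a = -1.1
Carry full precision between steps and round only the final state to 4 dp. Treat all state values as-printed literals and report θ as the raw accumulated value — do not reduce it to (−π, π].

(-12.5699, 11.4982, 1.8425, 11.9750)

after step 1 (δ=-0.29, a=-0.4): (-5.190645, 4.088861, 2.325227, 11.500000)
after step 2 (δ=0.29, a=-3.2): (-7.159657, 6.183763, 2.861437, 10.700000)
after step 3 (δ=-0.17, a=3.1): (-9.730365, 6.923414, 2.574449, 11.475000)
after step 4 (δ=-0.45, a=3.1): (-12.149980, 8.464580, 1.708346, 12.250000)
after step 5 (δ=0.07, a=-1.1): (-12.569899, 11.498154, 1.842550, 11.975000)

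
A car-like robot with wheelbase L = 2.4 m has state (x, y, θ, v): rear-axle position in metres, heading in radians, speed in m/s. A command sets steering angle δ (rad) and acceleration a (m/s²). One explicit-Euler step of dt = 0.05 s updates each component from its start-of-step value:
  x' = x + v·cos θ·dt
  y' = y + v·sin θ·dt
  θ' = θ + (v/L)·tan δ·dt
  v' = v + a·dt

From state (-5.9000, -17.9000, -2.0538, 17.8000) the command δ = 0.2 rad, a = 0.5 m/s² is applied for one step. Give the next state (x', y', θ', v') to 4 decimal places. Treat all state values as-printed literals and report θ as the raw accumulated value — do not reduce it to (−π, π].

(-6.3134, -18.6882, -1.9786, 17.8250)

x' = -5.9000 + 17.8000·cos(-2.0538)·0.05 = -6.3134
y' = -17.9000 + 17.8000·sin(-2.0538)·0.05 = -18.6882
θ' = -2.0538 + (17.8000/2.4)·tan(0.2)·0.05 = -1.9786
v' = 17.8000 + 0.5000·0.05 = 17.8250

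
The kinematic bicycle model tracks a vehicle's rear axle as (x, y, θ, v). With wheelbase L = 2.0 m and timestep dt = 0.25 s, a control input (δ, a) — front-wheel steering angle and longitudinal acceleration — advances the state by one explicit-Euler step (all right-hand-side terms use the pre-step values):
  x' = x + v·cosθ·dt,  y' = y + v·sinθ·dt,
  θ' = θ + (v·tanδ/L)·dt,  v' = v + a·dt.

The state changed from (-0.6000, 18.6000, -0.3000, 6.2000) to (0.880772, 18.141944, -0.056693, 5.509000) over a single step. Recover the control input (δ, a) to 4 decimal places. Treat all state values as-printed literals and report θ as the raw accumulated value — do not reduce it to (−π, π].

δ = 0.3042, a = -2.7640

a = (v'−v)/dt = (-0.691000)/0.25 = -2.7640
Δθ = θ'−θ = 0.243307;  (v·dt/L) = 6.2000·0.25/2.0 = 0.775000
tan δ = Δθ·L/(v·dt) = 0.313945  →  δ = 0.3042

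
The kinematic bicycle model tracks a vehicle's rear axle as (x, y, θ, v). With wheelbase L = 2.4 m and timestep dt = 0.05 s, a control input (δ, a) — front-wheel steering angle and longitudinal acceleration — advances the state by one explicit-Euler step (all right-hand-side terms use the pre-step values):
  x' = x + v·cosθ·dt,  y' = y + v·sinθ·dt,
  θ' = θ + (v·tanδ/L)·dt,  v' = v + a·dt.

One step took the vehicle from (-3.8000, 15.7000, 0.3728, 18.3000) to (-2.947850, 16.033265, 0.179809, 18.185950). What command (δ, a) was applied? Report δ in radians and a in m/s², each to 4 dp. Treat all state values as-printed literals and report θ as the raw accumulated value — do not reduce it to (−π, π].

δ = -0.4686, a = -2.2810

a = (v'−v)/dt = (-0.114050)/0.05 = -2.2810
Δθ = θ'−θ = -0.192991;  (v·dt/L) = 18.3000·0.05/2.4 = 0.381250
tan δ = Δθ·L/(v·dt) = -0.506206  →  δ = -0.4686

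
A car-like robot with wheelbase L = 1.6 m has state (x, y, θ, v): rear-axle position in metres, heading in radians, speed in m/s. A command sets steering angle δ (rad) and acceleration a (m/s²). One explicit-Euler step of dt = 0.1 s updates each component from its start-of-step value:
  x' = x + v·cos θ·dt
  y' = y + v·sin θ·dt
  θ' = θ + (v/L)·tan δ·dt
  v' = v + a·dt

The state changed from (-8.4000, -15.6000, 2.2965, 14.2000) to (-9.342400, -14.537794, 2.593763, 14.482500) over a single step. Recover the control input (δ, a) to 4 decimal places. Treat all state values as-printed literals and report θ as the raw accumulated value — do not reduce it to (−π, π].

a = (v'−v)/dt = (0.282500)/0.1 = 2.8250
Δθ = θ'−θ = 0.297263;  (v·dt/L) = 14.2000·0.1/1.6 = 0.887500
tan δ = Δθ·L/(v·dt) = 0.334944  →  δ = 0.3232

δ = 0.3232, a = 2.8250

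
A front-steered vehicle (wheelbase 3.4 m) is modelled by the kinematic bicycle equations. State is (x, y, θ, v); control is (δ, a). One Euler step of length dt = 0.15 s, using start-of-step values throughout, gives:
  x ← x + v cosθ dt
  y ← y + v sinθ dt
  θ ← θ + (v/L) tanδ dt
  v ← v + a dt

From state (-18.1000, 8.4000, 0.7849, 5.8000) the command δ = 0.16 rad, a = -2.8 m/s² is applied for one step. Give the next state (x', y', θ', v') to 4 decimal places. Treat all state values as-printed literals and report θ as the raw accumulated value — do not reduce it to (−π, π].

x' = -18.1000 + 5.8000·cos(0.7849)·0.15 = -17.4845
y' = 8.4000 + 5.8000·sin(0.7849)·0.15 = 9.0149
θ' = 0.7849 + (5.8000/3.4)·tan(0.16)·0.15 = 0.8262
v' = 5.8000 − 2.8000·0.15 = 5.3800

(-17.4845, 9.0149, 0.8262, 5.3800)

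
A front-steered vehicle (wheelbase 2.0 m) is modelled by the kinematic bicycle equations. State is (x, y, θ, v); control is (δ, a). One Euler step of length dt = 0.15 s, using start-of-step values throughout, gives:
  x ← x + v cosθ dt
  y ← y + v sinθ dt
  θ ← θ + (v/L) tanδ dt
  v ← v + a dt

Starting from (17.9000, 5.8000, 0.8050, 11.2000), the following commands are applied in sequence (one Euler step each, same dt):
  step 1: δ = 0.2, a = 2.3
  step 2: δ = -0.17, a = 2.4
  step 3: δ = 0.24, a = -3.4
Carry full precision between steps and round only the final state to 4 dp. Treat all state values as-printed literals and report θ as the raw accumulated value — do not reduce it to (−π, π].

(21.2454, 9.7583, 1.0451, 11.3950)

after step 1 (δ=0.2, a=2.3): (19.064427, 7.010995, 0.975276, 11.545000)
after step 2 (δ=-0.17, a=2.4): (20.035833, 8.444637, 0.826643, 11.905000)
after step 3 (δ=0.24, a=-3.4): (21.245410, 9.758345, 1.045145, 11.395000)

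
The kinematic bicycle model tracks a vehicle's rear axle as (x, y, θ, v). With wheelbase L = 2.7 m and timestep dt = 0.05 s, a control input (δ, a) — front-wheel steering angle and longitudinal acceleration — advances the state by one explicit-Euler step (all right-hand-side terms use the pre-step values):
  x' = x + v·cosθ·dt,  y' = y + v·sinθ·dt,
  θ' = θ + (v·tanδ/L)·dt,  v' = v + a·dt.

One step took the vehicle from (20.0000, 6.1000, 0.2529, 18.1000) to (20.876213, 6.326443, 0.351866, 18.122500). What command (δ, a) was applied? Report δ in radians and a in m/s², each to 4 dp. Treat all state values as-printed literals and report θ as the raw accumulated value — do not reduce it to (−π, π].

δ = 0.2871, a = 0.4500

a = (v'−v)/dt = (0.022500)/0.05 = 0.4500
Δθ = θ'−θ = 0.098966;  (v·dt/L) = 18.1000·0.05/2.7 = 0.335185
tan δ = Δθ·L/(v·dt) = 0.295258  →  δ = 0.2871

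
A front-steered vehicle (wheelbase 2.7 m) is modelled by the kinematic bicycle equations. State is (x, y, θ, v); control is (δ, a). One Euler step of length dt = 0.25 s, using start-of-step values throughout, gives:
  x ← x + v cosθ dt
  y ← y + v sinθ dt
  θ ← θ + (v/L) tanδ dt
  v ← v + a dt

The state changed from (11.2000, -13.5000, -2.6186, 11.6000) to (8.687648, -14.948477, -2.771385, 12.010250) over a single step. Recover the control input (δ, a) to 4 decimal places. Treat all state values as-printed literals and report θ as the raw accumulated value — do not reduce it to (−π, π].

δ = -0.1413, a = 1.6410

a = (v'−v)/dt = (0.410250)/0.25 = 1.6410
Δθ = θ'−θ = -0.152785;  (v·dt/L) = 11.6000·0.25/2.7 = 1.074074
tan δ = Δθ·L/(v·dt) = -0.142248  →  δ = -0.1413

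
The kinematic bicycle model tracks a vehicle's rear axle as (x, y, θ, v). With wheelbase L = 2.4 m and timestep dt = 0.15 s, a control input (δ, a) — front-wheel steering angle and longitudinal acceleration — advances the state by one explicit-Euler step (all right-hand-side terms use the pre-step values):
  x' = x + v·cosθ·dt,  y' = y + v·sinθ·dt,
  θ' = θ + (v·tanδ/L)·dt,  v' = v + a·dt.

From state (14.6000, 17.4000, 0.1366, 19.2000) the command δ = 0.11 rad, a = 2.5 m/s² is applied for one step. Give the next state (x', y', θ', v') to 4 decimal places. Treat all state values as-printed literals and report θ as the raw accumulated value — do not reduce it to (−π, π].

(17.4532, 17.7922, 0.2691, 19.5750)

x' = 14.6000 + 19.2000·cos(0.1366)·0.15 = 17.4532
y' = 17.4000 + 19.2000·sin(0.1366)·0.15 = 17.7922
θ' = 0.1366 + (19.2000/2.4)·tan(0.11)·0.15 = 0.2691
v' = 19.2000 + 2.5000·0.15 = 19.5750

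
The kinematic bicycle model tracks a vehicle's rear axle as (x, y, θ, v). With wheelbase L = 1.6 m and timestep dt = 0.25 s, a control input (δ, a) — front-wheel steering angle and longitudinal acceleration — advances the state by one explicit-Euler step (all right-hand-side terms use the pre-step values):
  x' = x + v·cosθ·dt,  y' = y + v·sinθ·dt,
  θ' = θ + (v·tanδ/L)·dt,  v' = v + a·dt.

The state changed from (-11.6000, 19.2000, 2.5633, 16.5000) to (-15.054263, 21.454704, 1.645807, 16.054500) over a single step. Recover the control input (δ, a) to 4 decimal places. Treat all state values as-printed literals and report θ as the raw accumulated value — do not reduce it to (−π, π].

a = (v'−v)/dt = (-0.445500)/0.25 = -1.7820
Δθ = θ'−θ = -0.917493;  (v·dt/L) = 16.5000·0.25/1.6 = 2.578125
tan δ = Δθ·L/(v·dt) = -0.355876  →  δ = -0.3419

δ = -0.3419, a = -1.7820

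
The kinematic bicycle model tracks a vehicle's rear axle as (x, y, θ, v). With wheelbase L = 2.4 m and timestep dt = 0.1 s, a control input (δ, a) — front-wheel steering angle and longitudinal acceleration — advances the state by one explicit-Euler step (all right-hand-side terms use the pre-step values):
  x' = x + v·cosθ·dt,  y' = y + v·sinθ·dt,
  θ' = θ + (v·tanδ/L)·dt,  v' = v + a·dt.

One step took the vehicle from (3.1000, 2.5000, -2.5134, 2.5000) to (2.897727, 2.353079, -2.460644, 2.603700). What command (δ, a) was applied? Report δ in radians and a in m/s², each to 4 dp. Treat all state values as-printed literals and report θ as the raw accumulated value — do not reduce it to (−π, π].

a = (v'−v)/dt = (0.103700)/0.1 = 1.0370
Δθ = θ'−θ = 0.052756;  (v·dt/L) = 2.5000·0.1/2.4 = 0.104167
tan δ = Δθ·L/(v·dt) = 0.506458  →  δ = 0.4688

δ = 0.4688, a = 1.0370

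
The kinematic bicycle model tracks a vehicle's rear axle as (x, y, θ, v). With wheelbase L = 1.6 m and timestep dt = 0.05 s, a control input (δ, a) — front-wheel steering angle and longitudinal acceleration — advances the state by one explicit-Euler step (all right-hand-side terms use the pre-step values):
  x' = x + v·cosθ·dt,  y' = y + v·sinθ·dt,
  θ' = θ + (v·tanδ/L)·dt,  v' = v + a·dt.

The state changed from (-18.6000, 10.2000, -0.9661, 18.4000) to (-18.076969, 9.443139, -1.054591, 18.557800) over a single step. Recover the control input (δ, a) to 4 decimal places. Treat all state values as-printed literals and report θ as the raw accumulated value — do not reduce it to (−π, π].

a = (v'−v)/dt = (0.157800)/0.05 = 3.1560
Δθ = θ'−θ = -0.088491;  (v·dt/L) = 18.4000·0.05/1.6 = 0.575000
tan δ = Δθ·L/(v·dt) = -0.153897  →  δ = -0.1527

δ = -0.1527, a = 3.1560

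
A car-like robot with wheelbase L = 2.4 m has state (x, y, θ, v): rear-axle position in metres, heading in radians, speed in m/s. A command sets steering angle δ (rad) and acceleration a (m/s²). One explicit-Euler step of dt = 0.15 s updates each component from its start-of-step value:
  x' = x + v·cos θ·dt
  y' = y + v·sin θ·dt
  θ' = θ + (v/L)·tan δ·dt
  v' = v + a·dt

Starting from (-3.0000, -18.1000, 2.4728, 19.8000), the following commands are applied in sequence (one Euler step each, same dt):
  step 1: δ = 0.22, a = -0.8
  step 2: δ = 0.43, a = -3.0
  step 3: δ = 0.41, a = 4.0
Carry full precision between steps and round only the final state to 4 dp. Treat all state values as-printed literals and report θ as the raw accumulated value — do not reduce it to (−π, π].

after step 1 (δ=0.22, a=-0.8): (-5.330175, -16.258484, 2.749529, 19.680000)
after step 2 (δ=0.43, a=-3.0): (-8.058185, -15.130535, 3.313633, 19.230000)
after step 3 (δ=0.41, a=4.0): (-10.900103, -15.624341, 3.836005, 19.830000)

(-10.9001, -15.6243, 3.8360, 19.8300)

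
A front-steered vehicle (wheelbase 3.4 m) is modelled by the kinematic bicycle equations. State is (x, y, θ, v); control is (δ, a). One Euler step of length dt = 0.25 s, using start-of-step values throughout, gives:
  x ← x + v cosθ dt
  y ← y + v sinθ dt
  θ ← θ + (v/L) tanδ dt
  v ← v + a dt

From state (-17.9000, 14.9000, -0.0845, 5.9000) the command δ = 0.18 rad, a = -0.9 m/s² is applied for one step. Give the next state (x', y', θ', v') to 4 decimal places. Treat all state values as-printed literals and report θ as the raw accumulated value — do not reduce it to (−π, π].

(-16.4303, 14.7755, -0.0056, 5.6750)

x' = -17.9000 + 5.9000·cos(-0.0845)·0.25 = -16.4303
y' = 14.9000 + 5.9000·sin(-0.0845)·0.25 = 14.7755
θ' = -0.0845 + (5.9000/3.4)·tan(0.18)·0.25 = -0.0056
v' = 5.9000 − 0.9000·0.25 = 5.6750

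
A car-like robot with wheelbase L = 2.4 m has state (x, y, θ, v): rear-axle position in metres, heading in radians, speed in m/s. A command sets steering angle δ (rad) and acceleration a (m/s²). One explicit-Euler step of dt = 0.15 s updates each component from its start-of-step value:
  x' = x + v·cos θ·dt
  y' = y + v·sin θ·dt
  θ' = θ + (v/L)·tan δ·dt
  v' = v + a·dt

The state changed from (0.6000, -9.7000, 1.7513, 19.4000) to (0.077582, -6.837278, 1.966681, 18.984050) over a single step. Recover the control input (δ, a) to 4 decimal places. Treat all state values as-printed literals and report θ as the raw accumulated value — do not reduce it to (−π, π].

a = (v'−v)/dt = (-0.415950)/0.15 = -2.7730
Δθ = θ'−θ = 0.215381;  (v·dt/L) = 19.4000·0.15/2.4 = 1.212500
tan δ = Δθ·L/(v·dt) = 0.177634  →  δ = 0.1758

δ = 0.1758, a = -2.7730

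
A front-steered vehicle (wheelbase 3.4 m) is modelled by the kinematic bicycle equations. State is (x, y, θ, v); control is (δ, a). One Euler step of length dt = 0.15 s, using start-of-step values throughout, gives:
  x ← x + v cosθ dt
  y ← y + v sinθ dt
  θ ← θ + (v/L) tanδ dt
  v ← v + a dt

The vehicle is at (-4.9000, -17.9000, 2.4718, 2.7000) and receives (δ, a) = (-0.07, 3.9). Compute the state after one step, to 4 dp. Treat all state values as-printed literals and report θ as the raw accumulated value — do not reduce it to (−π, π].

x' = -4.9000 + 2.7000·cos(2.4718)·0.15 = -5.2175
y' = -17.9000 + 2.7000·sin(2.4718)·0.15 = -17.6486
θ' = 2.4718 + (2.7000/3.4)·tan(-0.07)·0.15 = 2.4634
v' = 2.7000 + 3.9000·0.15 = 3.2850

(-5.2175, -17.6486, 2.4634, 3.2850)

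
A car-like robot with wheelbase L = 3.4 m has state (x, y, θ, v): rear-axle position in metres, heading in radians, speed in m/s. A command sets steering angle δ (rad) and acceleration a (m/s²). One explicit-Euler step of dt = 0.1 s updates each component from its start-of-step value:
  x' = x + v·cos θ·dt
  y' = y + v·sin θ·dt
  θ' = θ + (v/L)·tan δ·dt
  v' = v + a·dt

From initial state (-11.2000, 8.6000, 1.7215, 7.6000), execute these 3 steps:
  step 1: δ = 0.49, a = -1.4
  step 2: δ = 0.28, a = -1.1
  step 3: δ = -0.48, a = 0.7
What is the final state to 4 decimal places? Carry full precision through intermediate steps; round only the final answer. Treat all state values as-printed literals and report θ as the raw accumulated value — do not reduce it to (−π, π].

(-11.7533, 10.7650, 1.7913, 7.4200)

after step 1 (δ=0.49, a=-1.4): (-11.314102, 9.351386, 1.840728, 7.460000)
after step 2 (δ=0.28, a=-1.1): (-11.513034, 10.070373, 1.903821, 7.350000)
after step 3 (δ=-0.48, a=0.7): (-11.753308, 10.764990, 1.791277, 7.420000)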